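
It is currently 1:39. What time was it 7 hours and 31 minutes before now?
Starting time: 1:39 = 99 total minutes past 12:00
Subtracting: 7 hours and 31 minutes = 451 minutes
99 - 451 = -352 (negative, add 12 hours = 720) = 368 minutes
= 6 hours and 8 minutes past 12:00 = 6:08

Final answer: 6:08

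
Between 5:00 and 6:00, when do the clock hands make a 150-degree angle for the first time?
At t minutes past 5:00, the hour hand is at 30 x 5 + 0.5t degrees and the minute hand is at 6t degrees.
The smaller angle between them is 150 degrees when |30H - 5.5t| = 150 or |30H - 5.5t| = 210.
With H = 5, solve 30 x 5 - 5.5t = +/- target for each target:
  t = (30 x 5 - 150) / 5.5 = 0 (outside (0, 60))
  t = (30 x 5 + 150) / 5.5 = 54.55
  t = (30 x 5 - 210) / 5.5 = -10.91 (outside (0, 60))
  t = (30 x 5 + 210) / 5.5 = 65.45 (outside (0, 60))
Valid solutions in (0, 60): {54.55} minutes.
The first occurrence is t = 54.55 minutes.
The hands form a 150-degree angle at 54.55 minutes past 5:00.

Final answer: 54.55 minutes past 5:00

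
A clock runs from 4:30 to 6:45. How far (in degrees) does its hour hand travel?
The hour hand moves 0.5 degrees per minute.
Time elapsed: 6:45 - 4:30 = 135 minutes
Angular displacement: 135 x 0.5 = 67.5 degrees

Final answer: 67.5 degrees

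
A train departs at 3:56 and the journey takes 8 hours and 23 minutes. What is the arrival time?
Starting time: 3:56
Adding 23 minutes to 56 minutes: 56 + 23 = 79 minutes = 1 hour and 19 minutes
Adding 8 hours: 3 + 8 + 1 (carry) = 12
Final time: 12:19

Final answer: 12:19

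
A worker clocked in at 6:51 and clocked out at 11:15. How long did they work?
From 6:51 to 11:15:
(11 x 60 + 15) - (6 x 60 + 51) = 675 - 411 = 264 minutes
= 4 hours and 24 minutes

Final answer: 4 hours and 24 minutes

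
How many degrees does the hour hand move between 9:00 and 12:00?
The hour hand moves 0.5 degrees per minute.
Time elapsed: 12:00 - 9:00 = 180 minutes
Angular displacement: 180 x 0.5 = 90 degrees

Final answer: 90 degrees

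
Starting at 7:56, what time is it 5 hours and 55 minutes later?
Starting time: 7:56
Adding 55 minutes to 56 minutes: 56 + 55 = 111 minutes = 1 hour and 51 minutes
Adding 5 hours: 7 + 5 + 1 (carry) = 13 - 12 = 1
Final time: 1:51

Final answer: 1:51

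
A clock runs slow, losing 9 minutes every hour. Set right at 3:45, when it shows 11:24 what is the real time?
For every 60 true minutes, the faulty clock advances 51 minutes, so 1 faulty-clock minute corresponds to 60/51 true minutes.
From 3:45 to 11:24 on the faulty dial is 459 minutes.
True elapsed: 459 x 60/51 = 540 minutes = 9 hours.
True time: 3:45 + 9 hours = 12:45.

Final answer: 12:45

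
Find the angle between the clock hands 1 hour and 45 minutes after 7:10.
First find the time 1 hour and 45 minutes after 7:10.
Total minutes: 7 x 60 + 10 + 1 x 60 + 45 = 535.
535 mod 720 = 535 minutes = 8:55.
Now compute the angle at 8:55:
Hour hand: 8 x 30 + 55 x 0.5 = 267.5 degrees
Minute hand: 55 x 6 = 330 degrees
Difference: |267.5 - 330| = 62.5 degrees
The angle is 62.5 degrees

Final answer: 62.5 degrees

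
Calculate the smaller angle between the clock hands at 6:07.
Hour hand position: 6 x 30 + 7 x 0.5 = 183.5 degrees
Minute hand position: 7 x 6 = 42 degrees
Difference: |183.5 - 42| = 141.5 degrees
The angle between the hands is 141.5 degrees

Final answer: 141.5 degrees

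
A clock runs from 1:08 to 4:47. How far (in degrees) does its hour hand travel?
The hour hand moves 0.5 degrees per minute.
Time elapsed: 4:47 - 1:08 = 219 minutes
Angular displacement: 219 x 0.5 = 109.5 degrees

Final answer: 109.5 degrees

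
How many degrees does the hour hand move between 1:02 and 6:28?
The hour hand moves 0.5 degrees per minute.
Time elapsed: 6:28 - 1:02 = 326 minutes
Angular displacement: 326 x 0.5 = 163 degrees

Final answer: 163 degrees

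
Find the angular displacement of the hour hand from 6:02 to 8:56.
The hour hand moves 0.5 degrees per minute.
Time elapsed: 8:56 - 6:02 = 174 minutes
Angular displacement: 174 x 0.5 = 87 degrees

Final answer: 87 degrees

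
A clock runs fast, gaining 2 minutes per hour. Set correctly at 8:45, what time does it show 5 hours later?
For every 60 true minutes, the faulty clock advances 60 + 2 = 62 minutes.
True elapsed: 5 hours = 300 minutes.
Faulty clock advances: 300 x 62/60 = 310 minutes (drift: 10 minutes ahead).
Shown time: 8:45 + 310 minutes = 1:55.

Final answer: 1:55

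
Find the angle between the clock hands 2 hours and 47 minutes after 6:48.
First find the time 2 hours and 47 minutes after 6:48.
Total minutes: 6 x 60 + 48 + 2 x 60 + 47 = 575.
575 mod 720 = 575 minutes = 9:35.
Now compute the angle at 9:35:
Hour hand: 9 x 30 + 35 x 0.5 = 287.5 degrees
Minute hand: 35 x 6 = 210 degrees
Difference: |287.5 - 210| = 77.5 degrees
The angle is 77.5 degrees

Final answer: 77.5 degrees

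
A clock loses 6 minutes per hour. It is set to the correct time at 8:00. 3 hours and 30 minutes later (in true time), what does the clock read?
For every 60 true minutes, the faulty clock advances 60 - 6 = 54 minutes.
True elapsed: 3 hours and 30 minutes = 210 minutes.
Faulty clock advances: 210 x 54/60 = 189 minutes (drift: 21 minutes behind).
Shown time: 8:00 + 189 minutes = 11:09.

Final answer: 11:09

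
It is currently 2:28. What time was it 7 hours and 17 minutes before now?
Starting time: 2:28 = 148 total minutes past 12:00
Subtracting: 7 hours and 17 minutes = 437 minutes
148 - 437 = -289 (negative, add 12 hours = 720) = 431 minutes
= 7 hours and 11 minutes past 12:00 = 7:11

Final answer: 7:11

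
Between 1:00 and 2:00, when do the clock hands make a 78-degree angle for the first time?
At t minutes past 1:00, the hour hand is at 30 x 1 + 0.5t degrees and the minute hand is at 6t degrees.
The smaller angle between them is 78 degrees when |30H - 5.5t| = 78 or |30H - 5.5t| = 282.
With H = 1, solve 30 x 1 - 5.5t = +/- target for each target:
  t = (30 x 1 - 78) / 5.5 = -8.73 (outside (0, 60))
  t = (30 x 1 + 78) / 5.5 = 19.64
  t = (30 x 1 - 282) / 5.5 = -45.82 (outside (0, 60))
  t = (30 x 1 + 282) / 5.5 = 56.73
Valid solutions in (0, 60): {19.64, 56.73} minutes.
The first occurrence is t = 19.64 minutes.
The hands form a 78-degree angle at 19.64 minutes past 1:00.

Final answer: 19.64 minutes past 1:00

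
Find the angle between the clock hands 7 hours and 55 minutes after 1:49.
First find the time 7 hours and 55 minutes after 1:49.
Total minutes: 1 x 60 + 49 + 7 x 60 + 55 = 584.
584 mod 720 = 584 minutes = 9:44.
Now compute the angle at 9:44:
Hour hand: 9 x 30 + 44 x 0.5 = 292 degrees
Minute hand: 44 x 6 = 264 degrees
Difference: |292 - 264| = 28 degrees
The angle is 28 degrees

Final answer: 28 degrees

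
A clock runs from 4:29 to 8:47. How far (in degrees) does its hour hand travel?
The hour hand moves 0.5 degrees per minute.
Time elapsed: 8:47 - 4:29 = 258 minutes
Angular displacement: 258 x 0.5 = 129 degrees

Final answer: 129 degrees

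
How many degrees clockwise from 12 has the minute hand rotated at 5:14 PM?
The minute hand moves 6 degrees per minute.
At 5:14: 14 x 6 = 84 degrees

Final answer: 84 degrees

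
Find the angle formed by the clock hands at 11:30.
Hour hand position: 11 x 30 + 30 x 0.5 = 345 degrees
Minute hand position: 30 x 6 = 180 degrees
Difference: |345 - 180| = 165 degrees
The angle between the hands is 165 degrees

Final answer: 165 degrees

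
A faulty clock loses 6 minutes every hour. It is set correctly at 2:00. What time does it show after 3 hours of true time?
For every 60 true minutes, the faulty clock advances 60 - 6 = 54 minutes.
True elapsed: 3 hours = 180 minutes.
Faulty clock advances: 180 x 54/60 = 162 minutes (drift: 18 minutes behind).
Shown time: 2:00 + 162 minutes = 4:42.

Final answer: 4:42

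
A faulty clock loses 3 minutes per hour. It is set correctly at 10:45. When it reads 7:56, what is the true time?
For every 60 true minutes, the faulty clock advances 57 minutes, so 1 faulty-clock minute corresponds to 60/57 true minutes.
From 10:45 to 7:56 on the faulty dial is 551 minutes.
True elapsed: 551 x 60/57 = 580 minutes = 9 hours and 40 minutes.
True time: 10:45 + 9 hours and 40 minutes = 8:25.

Final answer: 8:25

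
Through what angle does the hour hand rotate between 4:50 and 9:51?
The hour hand moves 0.5 degrees per minute.
Time elapsed: 9:51 - 4:50 = 301 minutes
Angular displacement: 301 x 0.5 = 150.5 degrees

Final answer: 150.5 degrees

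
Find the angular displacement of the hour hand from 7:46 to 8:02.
The hour hand moves 0.5 degrees per minute.
Time elapsed: 8:02 - 7:46 = 16 minutes
Angular displacement: 16 x 0.5 = 8 degrees

Final answer: 8 degrees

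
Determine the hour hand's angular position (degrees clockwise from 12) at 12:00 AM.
The hour hand moves 30 degrees per hour and 0.5 degrees per minute.
At 12:00: (0) x 30 + 0 x 0.5 = 0 + 0 = 0 degrees

Final answer: 0 degrees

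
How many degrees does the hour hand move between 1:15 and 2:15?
The hour hand moves 0.5 degrees per minute.
Time elapsed: 2:15 - 1:15 = 60 minutes
Angular displacement: 60 x 0.5 = 30 degrees

Final answer: 30 degrees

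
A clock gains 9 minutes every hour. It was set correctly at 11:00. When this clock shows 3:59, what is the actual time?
For every 60 true minutes, the faulty clock advances 69 minutes, so 1 faulty-clock minute corresponds to 60/69 true minutes.
From 11:00 to 3:59 on the faulty dial is 299 minutes.
True elapsed: 299 x 60/69 = 260 minutes = 4 hours and 20 minutes.
True time: 11:00 + 4 hours and 20 minutes = 3:20.

Final answer: 3:20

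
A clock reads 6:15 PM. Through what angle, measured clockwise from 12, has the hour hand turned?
The hour hand moves 30 degrees per hour and 0.5 degrees per minute.
At 6:15: (6) x 30 + 15 x 0.5 = 180 + 7.5 = 187.5 degrees

Final answer: 187.5 degrees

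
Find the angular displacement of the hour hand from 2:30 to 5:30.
The hour hand moves 0.5 degrees per minute.
Time elapsed: 5:30 - 2:30 = 180 minutes
Angular displacement: 180 x 0.5 = 90 degrees

Final answer: 90 degrees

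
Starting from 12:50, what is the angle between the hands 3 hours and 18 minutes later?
First find the time 3 hours and 18 minutes after 12:50.
Total minutes: 12 x 60 + 50 + 3 x 60 + 18 = 968.
968 mod 720 = 248 minutes = 4:08.
Now compute the angle at 4:08:
Hour hand: 4 x 30 + 8 x 0.5 = 124 degrees
Minute hand: 8 x 6 = 48 degrees
Difference: |124 - 48| = 76 degrees
The angle is 76 degrees

Final answer: 76 degrees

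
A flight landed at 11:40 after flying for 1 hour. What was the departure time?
Starting time: 11:40 = 700 total minutes past 12:00
Subtracting: 1 hour = 60 minutes
700 - 60 = 640 minutes
= 10 hours and 40 minutes past 12:00 = 10:40

Final answer: 10:40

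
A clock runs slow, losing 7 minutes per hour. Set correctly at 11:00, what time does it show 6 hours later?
For every 60 true minutes, the faulty clock advances 60 - 7 = 53 minutes.
True elapsed: 6 hours = 360 minutes.
Faulty clock advances: 360 x 53/60 = 318 minutes (drift: 42 minutes behind).
Shown time: 11:00 + 318 minutes = 4:18.

Final answer: 4:18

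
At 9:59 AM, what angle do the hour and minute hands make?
Hour hand position: 9 x 30 + 59 x 0.5 = 299.5 degrees
Minute hand position: 59 x 6 = 354 degrees
Difference: |299.5 - 354| = 54.5 degrees
The angle between the hands is 54.5 degrees

Final answer: 54.5 degrees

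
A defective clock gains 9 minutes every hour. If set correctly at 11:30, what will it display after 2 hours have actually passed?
For every 60 true minutes, the faulty clock advances 60 + 9 = 69 minutes.
True elapsed: 2 hours = 120 minutes.
Faulty clock advances: 120 x 69/60 = 138 minutes (drift: 18 minutes ahead).
Shown time: 11:30 + 138 minutes = 1:48.

Final answer: 1:48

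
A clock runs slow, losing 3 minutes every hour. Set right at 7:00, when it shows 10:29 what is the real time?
For every 60 true minutes, the faulty clock advances 57 minutes, so 1 faulty-clock minute corresponds to 60/57 true minutes.
From 7:00 to 10:29 on the faulty dial is 209 minutes.
True elapsed: 209 x 60/57 = 220 minutes = 3 hours and 40 minutes.
True time: 7:00 + 3 hours and 40 minutes = 10:40.

Final answer: 10:40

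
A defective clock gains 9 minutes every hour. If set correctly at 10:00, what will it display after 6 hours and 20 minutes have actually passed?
For every 60 true minutes, the faulty clock advances 60 + 9 = 69 minutes.
True elapsed: 6 hours and 20 minutes = 380 minutes.
Faulty clock advances: 380 x 69/60 = 437 minutes (drift: 57 minutes ahead).
Shown time: 10:00 + 437 minutes = 5:17.

Final answer: 5:17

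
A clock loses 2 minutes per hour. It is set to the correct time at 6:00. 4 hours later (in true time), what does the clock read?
For every 60 true minutes, the faulty clock advances 60 - 2 = 58 minutes.
True elapsed: 4 hours = 240 minutes.
Faulty clock advances: 240 x 58/60 = 232 minutes (drift: 8 minutes behind).
Shown time: 6:00 + 232 minutes = 9:52.

Final answer: 9:52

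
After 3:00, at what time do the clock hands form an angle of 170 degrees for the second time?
At t minutes past 3:00, the hour hand is at 30 x 3 + 0.5t degrees and the minute hand is at 6t degrees.
The smaller angle between them is 170 degrees when |30H - 5.5t| = 170 or |30H - 5.5t| = 190.
With H = 3, solve 30 x 3 - 5.5t = +/- target for each target:
  t = (30 x 3 - 170) / 5.5 = -14.55 (outside (0, 60))
  t = (30 x 3 + 170) / 5.5 = 47.27
  t = (30 x 3 - 190) / 5.5 = -18.18 (outside (0, 60))
  t = (30 x 3 + 190) / 5.5 = 50.91
Valid solutions in (0, 60): {47.27, 50.91} minutes.
The second occurrence is t = 50.91 minutes.
The hands form a 170-degree angle at 50.91 minutes past 3:00.

Final answer: 50.91 minutes past 3:00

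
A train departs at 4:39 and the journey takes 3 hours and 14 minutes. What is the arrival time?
Starting time: 4:39
Adding 14 minutes to 39 minutes: 39 + 14 = 53 minutes
Adding 3 hours: 4 + 3 = 7
Final time: 7:53

Final answer: 7:53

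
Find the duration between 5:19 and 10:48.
From 5:19 to 10:48:
(10 x 60 + 48) - (5 x 60 + 19) = 648 - 319 = 329 minutes
= 5 hours and 29 minutes

Final answer: 5 hours and 29 minutes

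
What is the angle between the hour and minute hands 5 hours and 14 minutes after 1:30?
First find the time 5 hours and 14 minutes after 1:30.
Total minutes: 1 x 60 + 30 + 5 x 60 + 14 = 404.
404 mod 720 = 404 minutes = 6:44.
Now compute the angle at 6:44:
Hour hand: 6 x 30 + 44 x 0.5 = 202 degrees
Minute hand: 44 x 6 = 264 degrees
Difference: |202 - 264| = 62 degrees
The angle is 62 degrees

Final answer: 62 degrees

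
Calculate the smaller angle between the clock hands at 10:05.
Hour hand position: 10 x 30 + 5 x 0.5 = 302.5 degrees
Minute hand position: 5 x 6 = 30 degrees
Difference: |302.5 - 30| = 272.5 degrees
Since 272.5 > 180, the smaller angle is 360 - 272.5 = 87.5 degrees

Final answer: 87.5 degrees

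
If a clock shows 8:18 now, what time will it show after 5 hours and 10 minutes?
Starting time: 8:18
Adding 10 minutes to 18 minutes: 18 + 10 = 28 minutes
Adding 5 hours: 8 + 5 = 13 - 12 = 1
Final time: 1:28

Final answer: 1:28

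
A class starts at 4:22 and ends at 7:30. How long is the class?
From 4:22 to 7:30:
(7 x 60 + 30) - (4 x 60 + 22) = 450 - 262 = 188 minutes
= 3 hours and 8 minutes

Final answer: 3 hours and 8 minutes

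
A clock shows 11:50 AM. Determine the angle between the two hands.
Hour hand position: 11 x 30 + 50 x 0.5 = 355 degrees
Minute hand position: 50 x 6 = 300 degrees
Difference: |355 - 300| = 55 degrees
The angle between the hands is 55 degrees

Final answer: 55 degrees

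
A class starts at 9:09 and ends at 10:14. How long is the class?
From 9:09 to 10:14:
(10 x 60 + 14) - (9 x 60 + 9) = 614 - 549 = 65 minutes
= 1 hour and 5 minutes

Final answer: 1 hour and 5 minutes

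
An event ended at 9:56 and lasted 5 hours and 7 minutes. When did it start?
Starting time: 9:56 = 596 total minutes past 12:00
Subtracting: 5 hours and 7 minutes = 307 minutes
596 - 307 = 289 minutes
= 4 hours and 49 minutes past 12:00 = 4:49

Final answer: 4:49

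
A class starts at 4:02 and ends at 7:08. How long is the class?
From 4:02 to 7:08:
(7 x 60 + 8) - (4 x 60 + 2) = 428 - 242 = 186 minutes
= 3 hours and 6 minutes

Final answer: 3 hours and 6 minutes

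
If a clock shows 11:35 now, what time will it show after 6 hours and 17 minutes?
Starting time: 11:35
Adding 17 minutes to 35 minutes: 35 + 17 = 52 minutes
Adding 6 hours: 11 + 6 = 17 - 12 = 5
Final time: 5:52

Final answer: 5:52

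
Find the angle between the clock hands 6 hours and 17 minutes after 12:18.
First find the time 6 hours and 17 minutes after 12:18.
Total minutes: 12 x 60 + 18 + 6 x 60 + 17 = 1115.
1115 mod 720 = 395 minutes = 6:35.
Now compute the angle at 6:35:
Hour hand: 6 x 30 + 35 x 0.5 = 197.5 degrees
Minute hand: 35 x 6 = 210 degrees
Difference: |197.5 - 210| = 12.5 degrees
The angle is 12.5 degrees

Final answer: 12.5 degrees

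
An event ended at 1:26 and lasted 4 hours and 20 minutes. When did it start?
Starting time: 1:26 = 86 total minutes past 12:00
Subtracting: 4 hours and 20 minutes = 260 minutes
86 - 260 = -174 (negative, add 12 hours = 720) = 546 minutes
= 9 hours and 6 minutes past 12:00 = 9:06

Final answer: 9:06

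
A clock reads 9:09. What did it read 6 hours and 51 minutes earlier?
Starting time: 9:09 = 549 total minutes past 12:00
Subtracting: 6 hours and 51 minutes = 411 minutes
549 - 411 = 138 minutes
= 2 hours and 18 minutes past 12:00 = 2:18

Final answer: 2:18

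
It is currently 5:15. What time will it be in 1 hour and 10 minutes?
Starting time: 5:15
Adding 10 minutes to 15 minutes: 15 + 10 = 25 minutes
Adding 1 hour: 5 + 1 = 6
Final time: 6:25

Final answer: 6:25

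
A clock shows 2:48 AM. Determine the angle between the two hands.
Hour hand position: 2 x 30 + 48 x 0.5 = 84 degrees
Minute hand position: 48 x 6 = 288 degrees
Difference: |84 - 288| = 204 degrees
Since 204 > 180, the smaller angle is 360 - 204 = 156 degrees

Final answer: 156 degrees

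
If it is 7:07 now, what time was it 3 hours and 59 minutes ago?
Starting time: 7:07 = 427 total minutes past 12:00
Subtracting: 3 hours and 59 minutes = 239 minutes
427 - 239 = 188 minutes
= 3 hours and 8 minutes past 12:00 = 3:08

Final answer: 3:08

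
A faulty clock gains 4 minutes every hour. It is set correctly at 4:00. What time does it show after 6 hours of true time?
For every 60 true minutes, the faulty clock advances 60 + 4 = 64 minutes.
True elapsed: 6 hours = 360 minutes.
Faulty clock advances: 360 x 64/60 = 384 minutes (drift: 24 minutes ahead).
Shown time: 4:00 + 384 minutes = 10:24.

Final answer: 10:24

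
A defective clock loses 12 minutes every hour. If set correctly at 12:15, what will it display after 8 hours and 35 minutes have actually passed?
For every 60 true minutes, the faulty clock advances 60 - 12 = 48 minutes.
True elapsed: 8 hours and 35 minutes = 515 minutes.
Faulty clock advances: 515 x 48/60 = 412 minutes (drift: 103 minutes behind).
Shown time: 12:15 + 412 minutes = 7:07.

Final answer: 7:07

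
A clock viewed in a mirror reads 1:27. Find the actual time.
Reflection across the vertical (12-6) axis maps a hand at angle A degrees to (360 - A) degrees, which sends a reading of T minutes past 12:00 to (720 - T) minutes past 12:00.
Mirror reads 1:27 = 87 minutes past 12:00.
Actual time: (720 - 87) mod 720 = 633 minutes = 10:33.

Final answer: 10:33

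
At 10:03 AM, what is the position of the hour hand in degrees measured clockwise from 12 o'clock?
The hour hand moves 30 degrees per hour and 0.5 degrees per minute.
At 10:03: (10) x 30 + 3 x 0.5 = 300 + 1.5 = 301.5 degrees

Final answer: 301.5 degrees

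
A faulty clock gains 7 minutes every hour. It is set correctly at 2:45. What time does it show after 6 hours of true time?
For every 60 true minutes, the faulty clock advances 60 + 7 = 67 minutes.
True elapsed: 6 hours = 360 minutes.
Faulty clock advances: 360 x 67/60 = 402 minutes (drift: 42 minutes ahead).
Shown time: 2:45 + 402 minutes = 9:27.

Final answer: 9:27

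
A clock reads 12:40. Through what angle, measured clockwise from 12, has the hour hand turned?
The hour hand moves 30 degrees per hour and 0.5 degrees per minute.
At 12:40: (0) x 30 + 40 x 0.5 = 0 + 20 = 20 degrees

Final answer: 20 degrees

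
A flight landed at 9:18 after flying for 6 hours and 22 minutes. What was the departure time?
Starting time: 9:18 = 558 total minutes past 12:00
Subtracting: 6 hours and 22 minutes = 382 minutes
558 - 382 = 176 minutes
= 2 hours and 56 minutes past 12:00 = 2:56

Final answer: 2:56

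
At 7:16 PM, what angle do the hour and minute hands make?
Hour hand position: 7 x 30 + 16 x 0.5 = 218 degrees
Minute hand position: 16 x 6 = 96 degrees
Difference: |218 - 96| = 122 degrees
The angle between the hands is 122 degrees

Final answer: 122 degrees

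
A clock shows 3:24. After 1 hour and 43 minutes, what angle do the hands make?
First find the time 1 hour and 43 minutes after 3:24.
Total minutes: 3 x 60 + 24 + 1 x 60 + 43 = 307.
307 mod 720 = 307 minutes = 5:07.
Now compute the angle at 5:07:
Hour hand: 5 x 30 + 7 x 0.5 = 153.5 degrees
Minute hand: 7 x 6 = 42 degrees
Difference: |153.5 - 42| = 111.5 degrees
The angle is 111.5 degrees

Final answer: 111.5 degrees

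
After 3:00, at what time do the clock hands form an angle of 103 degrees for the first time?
At t minutes past 3:00, the hour hand is at 30 x 3 + 0.5t degrees and the minute hand is at 6t degrees.
The smaller angle between them is 103 degrees when |30H - 5.5t| = 103 or |30H - 5.5t| = 257.
With H = 3, solve 30 x 3 - 5.5t = +/- target for each target:
  t = (30 x 3 - 103) / 5.5 = -2.36 (outside (0, 60))
  t = (30 x 3 + 103) / 5.5 = 35.09
  t = (30 x 3 - 257) / 5.5 = -30.36 (outside (0, 60))
  t = (30 x 3 + 257) / 5.5 = 63.09 (outside (0, 60))
Valid solutions in (0, 60): {35.09} minutes.
The first occurrence is t = 35.09 minutes.
The hands form a 103-degree angle at 35.09 minutes past 3:00.

Final answer: 35.09 minutes past 3:00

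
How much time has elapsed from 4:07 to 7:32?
From 4:07 to 7:32:
(7 x 60 + 32) - (4 x 60 + 7) = 452 - 247 = 205 minutes
= 3 hours and 25 minutes

Final answer: 3 hours and 25 minutes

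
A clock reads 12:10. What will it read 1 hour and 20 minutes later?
Starting time: 12:10
Adding 20 minutes to 10 minutes: 10 + 20 = 30 minutes
Adding 1 hour: 12 + 1 = 13 - 12 = 1
Final time: 1:30

Final answer: 1:30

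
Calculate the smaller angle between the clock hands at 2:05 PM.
Hour hand position: 2 x 30 + 5 x 0.5 = 62.5 degrees
Minute hand position: 5 x 6 = 30 degrees
Difference: |62.5 - 30| = 32.5 degrees
The angle between the hands is 32.5 degrees

Final answer: 32.5 degrees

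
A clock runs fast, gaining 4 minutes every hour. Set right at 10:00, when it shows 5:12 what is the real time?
For every 60 true minutes, the faulty clock advances 64 minutes, so 1 faulty-clock minute corresponds to 60/64 true minutes.
From 10:00 to 5:12 on the faulty dial is 432 minutes.
True elapsed: 432 x 60/64 = 405 minutes = 6 hours and 45 minutes.
True time: 10:00 + 6 hours and 45 minutes = 4:45.

Final answer: 4:45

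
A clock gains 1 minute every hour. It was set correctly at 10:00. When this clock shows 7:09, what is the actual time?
For every 60 true minutes, the faulty clock advances 61 minutes, so 1 faulty-clock minute corresponds to 60/61 true minutes.
From 10:00 to 7:09 on the faulty dial is 549 minutes.
True elapsed: 549 x 60/61 = 540 minutes = 9 hours.
True time: 10:00 + 9 hours = 7:00.

Final answer: 7:00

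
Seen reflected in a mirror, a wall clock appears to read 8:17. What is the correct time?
Reflection across the vertical (12-6) axis maps a hand at angle A degrees to (360 - A) degrees, which sends a reading of T minutes past 12:00 to (720 - T) minutes past 12:00.
Mirror reads 8:17 = 497 minutes past 12:00.
Actual time: (720 - 497) mod 720 = 223 minutes = 3:43.

Final answer: 3:43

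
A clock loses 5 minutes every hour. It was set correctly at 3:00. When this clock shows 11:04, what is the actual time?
For every 60 true minutes, the faulty clock advances 55 minutes, so 1 faulty-clock minute corresponds to 60/55 true minutes.
From 3:00 to 11:04 on the faulty dial is 484 minutes.
True elapsed: 484 x 60/55 = 528 minutes = 8 hours and 48 minutes.
True time: 3:00 + 8 hours and 48 minutes = 11:48.

Final answer: 11:48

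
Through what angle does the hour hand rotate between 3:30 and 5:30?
The hour hand moves 0.5 degrees per minute.
Time elapsed: 5:30 - 3:30 = 120 minutes
Angular displacement: 120 x 0.5 = 60 degrees

Final answer: 60 degrees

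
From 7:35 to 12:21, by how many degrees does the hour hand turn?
The hour hand moves 0.5 degrees per minute.
Time elapsed: 12:21 - 7:35 = 286 minutes
Angular displacement: 286 x 0.5 = 143 degrees

Final answer: 143 degrees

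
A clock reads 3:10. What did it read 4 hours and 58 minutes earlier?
Starting time: 3:10 = 190 total minutes past 12:00
Subtracting: 4 hours and 58 minutes = 298 minutes
190 - 298 = -108 (negative, add 12 hours = 720) = 612 minutes
= 10 hours and 12 minutes past 12:00 = 10:12

Final answer: 10:12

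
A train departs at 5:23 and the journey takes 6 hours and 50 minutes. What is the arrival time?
Starting time: 5:23
Adding 50 minutes to 23 minutes: 23 + 50 = 73 minutes = 1 hour and 13 minutes
Adding 6 hours: 5 + 6 + 1 (carry) = 12
Final time: 12:13

Final answer: 12:13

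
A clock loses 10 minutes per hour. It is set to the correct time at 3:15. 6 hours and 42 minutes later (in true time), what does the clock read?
For every 60 true minutes, the faulty clock advances 60 - 10 = 50 minutes.
True elapsed: 6 hours and 42 minutes = 402 minutes.
Faulty clock advances: 402 x 50/60 = 335 minutes (drift: 67 minutes behind).
Shown time: 3:15 + 335 minutes = 8:50.

Final answer: 8:50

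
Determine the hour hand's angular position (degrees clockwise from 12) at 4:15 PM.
The hour hand moves 30 degrees per hour and 0.5 degrees per minute.
At 4:15: (4) x 30 + 15 x 0.5 = 120 + 7.5 = 127.5 degrees

Final answer: 127.5 degrees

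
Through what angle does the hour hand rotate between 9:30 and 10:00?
The hour hand moves 0.5 degrees per minute.
Time elapsed: 10:00 - 9:30 = 30 minutes
Angular displacement: 30 x 0.5 = 15 degrees

Final answer: 15 degrees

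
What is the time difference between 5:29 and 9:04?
From 5:29 to 9:04:
(9 x 60 + 4) - (5 x 60 + 29) = 544 - 329 = 215 minutes
= 3 hours and 35 minutes

Final answer: 3 hours and 35 minutes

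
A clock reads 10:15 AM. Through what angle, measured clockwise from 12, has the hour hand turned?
The hour hand moves 30 degrees per hour and 0.5 degrees per minute.
At 10:15: (10) x 30 + 15 x 0.5 = 300 + 7.5 = 307.5 degrees

Final answer: 307.5 degrees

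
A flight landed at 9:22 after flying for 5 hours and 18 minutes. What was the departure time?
Starting time: 9:22 = 562 total minutes past 12:00
Subtracting: 5 hours and 18 minutes = 318 minutes
562 - 318 = 244 minutes
= 4 hours and 4 minutes past 12:00 = 4:04

Final answer: 4:04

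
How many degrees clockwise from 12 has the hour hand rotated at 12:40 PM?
The hour hand moves 30 degrees per hour and 0.5 degrees per minute.
At 12:40: (0) x 30 + 40 x 0.5 = 0 + 20 = 20 degrees

Final answer: 20 degrees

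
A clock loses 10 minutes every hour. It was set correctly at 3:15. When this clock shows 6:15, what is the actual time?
For every 60 true minutes, the faulty clock advances 50 minutes, so 1 faulty-clock minute corresponds to 60/50 true minutes.
From 3:15 to 6:15 on the faulty dial is 180 minutes.
True elapsed: 180 x 60/50 = 216 minutes = 3 hours and 36 minutes.
True time: 3:15 + 3 hours and 36 minutes = 6:51.

Final answer: 6:51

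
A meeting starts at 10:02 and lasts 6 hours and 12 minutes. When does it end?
Starting time: 10:02
Adding 12 minutes to 2 minutes: 2 + 12 = 14 minutes
Adding 6 hours: 10 + 6 = 16 - 12 = 4
Final time: 4:14

Final answer: 4:14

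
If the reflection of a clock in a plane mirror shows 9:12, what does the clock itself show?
Reflection across the vertical (12-6) axis maps a hand at angle A degrees to (360 - A) degrees, which sends a reading of T minutes past 12:00 to (720 - T) minutes past 12:00.
Mirror reads 9:12 = 552 minutes past 12:00.
Actual time: (720 - 552) mod 720 = 168 minutes = 2:48.

Final answer: 2:48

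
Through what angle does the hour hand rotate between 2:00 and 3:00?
The hour hand moves 0.5 degrees per minute.
Time elapsed: 3:00 - 2:00 = 60 minutes
Angular displacement: 60 x 0.5 = 30 degrees

Final answer: 30 degrees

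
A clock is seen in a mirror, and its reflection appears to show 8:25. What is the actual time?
Reflection across the vertical (12-6) axis maps a hand at angle A degrees to (360 - A) degrees, which sends a reading of T minutes past 12:00 to (720 - T) minutes past 12:00.
Mirror reads 8:25 = 505 minutes past 12:00.
Actual time: (720 - 505) mod 720 = 215 minutes = 3:35.

Final answer: 3:35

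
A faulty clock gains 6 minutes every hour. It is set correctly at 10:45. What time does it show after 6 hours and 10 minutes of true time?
For every 60 true minutes, the faulty clock advances 60 + 6 = 66 minutes.
True elapsed: 6 hours and 10 minutes = 370 minutes.
Faulty clock advances: 370 x 66/60 = 407 minutes (drift: 37 minutes ahead).
Shown time: 10:45 + 407 minutes = 5:32.

Final answer: 5:32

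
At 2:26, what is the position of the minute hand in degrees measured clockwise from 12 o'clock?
The minute hand moves 6 degrees per minute.
At 2:26: 26 x 6 = 156 degrees

Final answer: 156 degrees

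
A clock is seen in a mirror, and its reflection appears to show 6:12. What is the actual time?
Reflection across the vertical (12-6) axis maps a hand at angle A degrees to (360 - A) degrees, which sends a reading of T minutes past 12:00 to (720 - T) minutes past 12:00.
Mirror reads 6:12 = 372 minutes past 12:00.
Actual time: (720 - 372) mod 720 = 348 minutes = 5:48.

Final answer: 5:48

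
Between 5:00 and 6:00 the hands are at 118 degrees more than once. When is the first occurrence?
At t minutes past 5:00, the hour hand is at 30 x 5 + 0.5t degrees and the minute hand is at 6t degrees.
The smaller angle between them is 118 degrees when |30H - 5.5t| = 118 or |30H - 5.5t| = 242.
With H = 5, solve 30 x 5 - 5.5t = +/- target for each target:
  t = (30 x 5 - 118) / 5.5 = 5.82
  t = (30 x 5 + 118) / 5.5 = 48.73
  t = (30 x 5 - 242) / 5.5 = -16.73 (outside (0, 60))
  t = (30 x 5 + 242) / 5.5 = 71.27 (outside (0, 60))
Valid solutions in (0, 60): {5.82, 48.73} minutes.
The first occurrence is t = 5.82 minutes.
The hands form a 118-degree angle at 5.82 minutes past 5:00.

Final answer: 5.82 minutes past 5:00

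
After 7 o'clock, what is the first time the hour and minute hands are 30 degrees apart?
At t minutes past 7:00, the hour hand is at 30 x 7 + 0.5t degrees and the minute hand is at 6t degrees.
The smaller angle between them is 30 degrees when |30H - 5.5t| = 30 or |30H - 5.5t| = 330.
With H = 7, solve 30 x 7 - 5.5t = +/- target for each target:
  t = (30 x 7 - 30) / 5.5 = 32.73
  t = (30 x 7 + 30) / 5.5 = 43.64
  t = (30 x 7 - 330) / 5.5 = -21.82 (outside (0, 60))
  t = (30 x 7 + 330) / 5.5 = 98.18 (outside (0, 60))
Valid solutions in (0, 60): {32.73, 43.64} minutes.
The first occurrence is t = 32.73 minutes.
The hands form a 30-degree angle at 32.73 minutes past 7:00.

Final answer: 32.73 minutes past 7:00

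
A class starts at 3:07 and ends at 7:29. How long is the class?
From 3:07 to 7:29:
(7 x 60 + 29) - (3 x 60 + 7) = 449 - 187 = 262 minutes
= 4 hours and 22 minutes

Final answer: 4 hours and 22 minutes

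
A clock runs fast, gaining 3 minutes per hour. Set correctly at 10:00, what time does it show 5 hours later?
For every 60 true minutes, the faulty clock advances 60 + 3 = 63 minutes.
True elapsed: 5 hours = 300 minutes.
Faulty clock advances: 300 x 63/60 = 315 minutes (drift: 15 minutes ahead).
Shown time: 10:00 + 315 minutes = 3:15.

Final answer: 3:15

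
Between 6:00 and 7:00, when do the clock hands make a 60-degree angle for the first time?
At t minutes past 6:00, the hour hand is at 30 x 6 + 0.5t degrees and the minute hand is at 6t degrees.
The smaller angle between them is 60 degrees when |30H - 5.5t| = 60 or |30H - 5.5t| = 300.
With H = 6, solve 30 x 6 - 5.5t = +/- target for each target:
  t = (30 x 6 - 60) / 5.5 = 21.82
  t = (30 x 6 + 60) / 5.5 = 43.64
  t = (30 x 6 - 300) / 5.5 = -21.82 (outside (0, 60))
  t = (30 x 6 + 300) / 5.5 = 87.27 (outside (0, 60))
Valid solutions in (0, 60): {21.82, 43.64} minutes.
The first occurrence is t = 21.82 minutes.
The hands form a 60-degree angle at 21.82 minutes past 6:00.

Final answer: 21.82 minutes past 6:00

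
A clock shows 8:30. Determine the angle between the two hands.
Hour hand position: 8 x 30 + 30 x 0.5 = 255 degrees
Minute hand position: 30 x 6 = 180 degrees
Difference: |255 - 180| = 75 degrees
The angle between the hands is 75 degrees

Final answer: 75 degrees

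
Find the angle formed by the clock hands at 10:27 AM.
Hour hand position: 10 x 30 + 27 x 0.5 = 313.5 degrees
Minute hand position: 27 x 6 = 162 degrees
Difference: |313.5 - 162| = 151.5 degrees
The angle between the hands is 151.5 degrees

Final answer: 151.5 degrees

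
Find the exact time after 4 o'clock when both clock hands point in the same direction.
The minute hand gains 5.5 degrees per minute on the hour hand.
At 4:00, the hour hand is at 120 degrees and the minute hand is at 0 degrees.
The gap is 120 degrees. Time to close: 120/5.5 = 60 x 4/11 = 21.82 minutes.
The hands overlap at 21.82 minutes past 4:00.

Final answer: 21.82 minutes past 4:00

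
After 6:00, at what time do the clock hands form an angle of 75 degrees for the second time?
At t minutes past 6:00, the hour hand is at 30 x 6 + 0.5t degrees and the minute hand is at 6t degrees.
The smaller angle between them is 75 degrees when |30H - 5.5t| = 75 or |30H - 5.5t| = 285.
With H = 6, solve 30 x 6 - 5.5t = +/- target for each target:
  t = (30 x 6 - 75) / 5.5 = 19.09
  t = (30 x 6 + 75) / 5.5 = 46.36
  t = (30 x 6 - 285) / 5.5 = -19.09 (outside (0, 60))
  t = (30 x 6 + 285) / 5.5 = 84.55 (outside (0, 60))
Valid solutions in (0, 60): {19.09, 46.36} minutes.
The second occurrence is t = 46.36 minutes.
The hands form a 75-degree angle at 46.36 minutes past 6:00.

Final answer: 46.36 minutes past 6:00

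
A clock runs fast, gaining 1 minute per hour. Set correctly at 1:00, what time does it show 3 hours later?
For every 60 true minutes, the faulty clock advances 60 + 1 = 61 minutes.
True elapsed: 3 hours = 180 minutes.
Faulty clock advances: 180 x 61/60 = 183 minutes (drift: 3 minutes ahead).
Shown time: 1:00 + 183 minutes = 4:03.

Final answer: 4:03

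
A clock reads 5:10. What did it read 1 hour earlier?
Starting time: 5:10 = 310 total minutes past 12:00
Subtracting: 1 hour = 60 minutes
310 - 60 = 250 minutes
= 4 hours and 10 minutes past 12:00 = 4:10

Final answer: 4:10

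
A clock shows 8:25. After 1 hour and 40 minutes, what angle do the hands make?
First find the time 1 hour and 40 minutes after 8:25.
Total minutes: 8 x 60 + 25 + 1 x 60 + 40 = 605.
605 mod 720 = 605 minutes = 10:05.
Now compute the angle at 10:05:
Hour hand: 10 x 30 + 5 x 0.5 = 302.5 degrees
Minute hand: 5 x 6 = 30 degrees
Difference: |302.5 - 30| = 272.5 degrees
Smaller angle: 360 - 272.5 = 87.5 degrees

Final answer: 87.5 degrees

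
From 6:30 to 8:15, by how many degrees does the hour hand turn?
The hour hand moves 0.5 degrees per minute.
Time elapsed: 8:15 - 6:30 = 105 minutes
Angular displacement: 105 x 0.5 = 52.5 degrees

Final answer: 52.5 degrees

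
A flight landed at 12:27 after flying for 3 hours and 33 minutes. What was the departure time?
Starting time: 12:27 = 27 total minutes past 12:00
Subtracting: 3 hours and 33 minutes = 213 minutes
27 - 213 = -186 (negative, add 12 hours = 720) = 534 minutes
= 8 hours and 54 minutes past 12:00 = 8:54

Final answer: 8:54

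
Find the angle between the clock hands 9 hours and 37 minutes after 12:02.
First find the time 9 hours and 37 minutes after 12:02.
Total minutes: 12 x 60 + 2 + 9 x 60 + 37 = 1299.
1299 mod 720 = 579 minutes = 9:39.
Now compute the angle at 9:39:
Hour hand: 9 x 30 + 39 x 0.5 = 289.5 degrees
Minute hand: 39 x 6 = 234 degrees
Difference: |289.5 - 234| = 55.5 degrees
The angle is 55.5 degrees

Final answer: 55.5 degrees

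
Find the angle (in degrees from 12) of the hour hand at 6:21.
The hour hand moves 30 degrees per hour and 0.5 degrees per minute.
At 6:21: (6) x 30 + 21 x 0.5 = 180 + 10.5 = 190.5 degrees

Final answer: 190.5 degrees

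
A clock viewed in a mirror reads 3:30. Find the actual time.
Reflection across the vertical (12-6) axis maps a hand at angle A degrees to (360 - A) degrees, which sends a reading of T minutes past 12:00 to (720 - T) minutes past 12:00.
Mirror reads 3:30 = 210 minutes past 12:00.
Actual time: (720 - 210) mod 720 = 510 minutes = 8:30.

Final answer: 8:30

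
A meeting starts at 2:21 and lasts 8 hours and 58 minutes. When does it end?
Starting time: 2:21
Adding 58 minutes to 21 minutes: 21 + 58 = 79 minutes = 1 hour and 19 minutes
Adding 8 hours: 2 + 8 + 1 (carry) = 11
Final time: 11:19

Final answer: 11:19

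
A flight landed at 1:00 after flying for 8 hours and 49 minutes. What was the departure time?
Starting time: 1:00 = 60 total minutes past 12:00
Subtracting: 8 hours and 49 minutes = 529 minutes
60 - 529 = -469 (negative, add 12 hours = 720) = 251 minutes
= 4 hours and 11 minutes past 12:00 = 4:11

Final answer: 4:11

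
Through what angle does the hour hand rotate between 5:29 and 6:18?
The hour hand moves 0.5 degrees per minute.
Time elapsed: 6:18 - 5:29 = 49 minutes
Angular displacement: 49 x 0.5 = 24.5 degrees

Final answer: 24.5 degrees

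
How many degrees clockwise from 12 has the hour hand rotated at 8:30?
The hour hand moves 30 degrees per hour and 0.5 degrees per minute.
At 8:30: (8) x 30 + 30 x 0.5 = 240 + 15 = 255 degrees

Final answer: 255 degrees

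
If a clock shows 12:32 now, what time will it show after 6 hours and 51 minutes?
Starting time: 12:32
Adding 51 minutes to 32 minutes: 32 + 51 = 83 minutes = 1 hour and 23 minutes
Adding 6 hours: 12 + 6 + 1 (carry) = 19 - 12 = 7
Final time: 7:23

Final answer: 7:23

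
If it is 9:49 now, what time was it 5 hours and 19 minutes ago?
Starting time: 9:49 = 589 total minutes past 12:00
Subtracting: 5 hours and 19 minutes = 319 minutes
589 - 319 = 270 minutes
= 4 hours and 30 minutes past 12:00 = 4:30

Final answer: 4:30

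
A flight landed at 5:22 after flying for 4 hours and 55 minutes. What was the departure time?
Starting time: 5:22 = 322 total minutes past 12:00
Subtracting: 4 hours and 55 minutes = 295 minutes
322 - 295 = 27 minutes
= 27 minutes past 12:00 = 12:27

Final answer: 12:27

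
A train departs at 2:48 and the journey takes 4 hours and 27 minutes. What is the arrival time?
Starting time: 2:48
Adding 27 minutes to 48 minutes: 48 + 27 = 75 minutes = 1 hour and 15 minutes
Adding 4 hours: 2 + 4 + 1 (carry) = 7
Final time: 7:15

Final answer: 7:15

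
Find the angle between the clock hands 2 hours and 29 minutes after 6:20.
First find the time 2 hours and 29 minutes after 6:20.
Total minutes: 6 x 60 + 20 + 2 x 60 + 29 = 529.
529 mod 720 = 529 minutes = 8:49.
Now compute the angle at 8:49:
Hour hand: 8 x 30 + 49 x 0.5 = 264.5 degrees
Minute hand: 49 x 6 = 294 degrees
Difference: |264.5 - 294| = 29.5 degrees
The angle is 29.5 degrees

Final answer: 29.5 degrees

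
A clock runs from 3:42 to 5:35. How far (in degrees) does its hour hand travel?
The hour hand moves 0.5 degrees per minute.
Time elapsed: 5:35 - 3:42 = 113 minutes
Angular displacement: 113 x 0.5 = 56.5 degrees

Final answer: 56.5 degrees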